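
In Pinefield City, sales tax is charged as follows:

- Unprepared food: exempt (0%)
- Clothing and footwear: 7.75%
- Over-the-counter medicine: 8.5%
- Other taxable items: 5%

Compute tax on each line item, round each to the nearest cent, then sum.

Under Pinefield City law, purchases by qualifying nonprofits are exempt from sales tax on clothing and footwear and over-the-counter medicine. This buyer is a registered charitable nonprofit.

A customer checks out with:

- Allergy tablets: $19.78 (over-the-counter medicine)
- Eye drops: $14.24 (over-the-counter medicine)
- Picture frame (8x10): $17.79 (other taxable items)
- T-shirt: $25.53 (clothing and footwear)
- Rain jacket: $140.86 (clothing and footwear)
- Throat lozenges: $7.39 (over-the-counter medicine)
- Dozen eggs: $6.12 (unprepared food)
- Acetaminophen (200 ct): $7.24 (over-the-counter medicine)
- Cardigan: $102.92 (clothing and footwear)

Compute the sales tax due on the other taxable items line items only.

Picture frame (8x10) $17.79: other taxable items → 5% → $0.89
Tax on other taxable items = $0.89

$0.89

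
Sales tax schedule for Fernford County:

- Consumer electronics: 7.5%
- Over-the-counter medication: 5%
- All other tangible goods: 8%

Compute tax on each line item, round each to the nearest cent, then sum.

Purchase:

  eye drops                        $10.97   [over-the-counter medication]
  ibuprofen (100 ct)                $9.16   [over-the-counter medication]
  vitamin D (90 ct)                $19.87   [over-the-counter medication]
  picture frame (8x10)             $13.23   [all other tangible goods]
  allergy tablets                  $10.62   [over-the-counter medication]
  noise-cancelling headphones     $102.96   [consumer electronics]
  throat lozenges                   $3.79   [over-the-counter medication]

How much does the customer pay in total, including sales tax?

$182.10

Eye drops $10.97: over-the-counter medication → 5% → $0.55
Ibuprofen (100 ct) $9.16: over-the-counter medication → 5% → $0.46
Vitamin D (90 ct) $19.87: over-the-counter medication → 5% → $0.99
Picture frame (8x10) $13.23: all other tangible goods → 8% → $1.06
Allergy tablets $10.62: over-the-counter medication → 5% → $0.53
Noise-cancelling headphones $102.96: consumer electronics → 7.5% → $7.72
Throat lozenges $3.79: over-the-counter medication → 5% → $0.19
Subtotal = $170.60; tax = $11.50; total due = $182.10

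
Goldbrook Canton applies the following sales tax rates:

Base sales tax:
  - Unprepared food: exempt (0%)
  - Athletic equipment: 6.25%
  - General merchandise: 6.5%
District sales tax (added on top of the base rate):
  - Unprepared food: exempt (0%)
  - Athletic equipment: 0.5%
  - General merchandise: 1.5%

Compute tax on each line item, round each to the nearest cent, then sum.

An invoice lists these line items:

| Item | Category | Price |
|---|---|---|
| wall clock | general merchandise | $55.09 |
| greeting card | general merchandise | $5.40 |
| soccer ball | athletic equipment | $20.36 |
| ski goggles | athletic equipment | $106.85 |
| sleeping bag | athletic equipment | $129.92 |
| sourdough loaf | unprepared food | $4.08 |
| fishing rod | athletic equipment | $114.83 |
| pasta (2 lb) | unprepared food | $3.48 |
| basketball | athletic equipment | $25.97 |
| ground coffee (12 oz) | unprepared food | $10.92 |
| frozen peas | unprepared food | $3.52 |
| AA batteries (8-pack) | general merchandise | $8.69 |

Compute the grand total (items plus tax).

$521.50

Wall clock $55.09: general merchandise → 6.5% + 1.5% district = 8% → $4.41
Greeting card $5.40: general merchandise → 6.5% + 1.5% district = 8% → $0.43
Soccer ball $20.36: athletic equipment → 6.25% + 0.5% district = 6.75% → $1.37
Ski goggles $106.85: athletic equipment → 6.25% + 0.5% district = 6.75% → $7.21
Sleeping bag $129.92: athletic equipment → 6.25% + 0.5% district = 6.75% → $8.77
Sourdough loaf $4.08: unprepared food → 0% + 0% district = 0% → $0.00
Fishing rod $114.83: athletic equipment → 6.25% + 0.5% district = 6.75% → $7.75
Pasta (2 lb) $3.48: unprepared food → 0% + 0% district = 0% → $0.00
Basketball $25.97: athletic equipment → 6.25% + 0.5% district = 6.75% → $1.75
Ground coffee (12 oz) $10.92: unprepared food → 0% + 0% district = 0% → $0.00
Frozen peas $3.52: unprepared food → 0% + 0% district = 0% → $0.00
AA batteries (8-pack) $8.69: general merchandise → 6.5% + 1.5% district = 8% → $0.70
Subtotal = $489.11; tax = $32.39; total due = $521.50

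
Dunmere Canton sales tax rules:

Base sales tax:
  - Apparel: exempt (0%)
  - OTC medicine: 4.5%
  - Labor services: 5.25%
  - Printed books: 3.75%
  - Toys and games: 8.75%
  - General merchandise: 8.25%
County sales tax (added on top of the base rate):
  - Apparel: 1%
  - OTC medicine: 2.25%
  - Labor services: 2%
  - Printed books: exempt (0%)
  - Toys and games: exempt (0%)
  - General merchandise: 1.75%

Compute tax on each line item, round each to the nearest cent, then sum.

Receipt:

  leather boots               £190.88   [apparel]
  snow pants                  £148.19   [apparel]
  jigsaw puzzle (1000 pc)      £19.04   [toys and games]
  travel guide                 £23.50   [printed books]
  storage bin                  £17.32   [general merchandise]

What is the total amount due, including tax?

Leather boots £190.88: apparel → 0% + 1% county = 1% → £1.91
Snow pants £148.19: apparel → 0% + 1% county = 1% → £1.48
Jigsaw puzzle (1000 pc) £19.04: toys and games → 8.75% + 0% county = 8.75% → £1.67
Travel guide £23.50: printed books → 3.75% + 0% county = 3.75% → £0.88
Storage bin £17.32: general merchandise → 8.25% + 1.75% county = 10% → £1.73
Subtotal = £398.93; tax = £7.67; total due = £406.60

£406.60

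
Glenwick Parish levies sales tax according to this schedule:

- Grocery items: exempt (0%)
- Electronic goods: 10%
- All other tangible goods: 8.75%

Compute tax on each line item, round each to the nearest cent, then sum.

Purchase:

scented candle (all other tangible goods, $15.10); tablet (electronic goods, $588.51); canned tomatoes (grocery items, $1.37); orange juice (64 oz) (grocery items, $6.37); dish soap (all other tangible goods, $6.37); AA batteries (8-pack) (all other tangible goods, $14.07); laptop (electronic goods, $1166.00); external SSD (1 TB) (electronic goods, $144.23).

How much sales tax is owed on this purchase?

Scented candle $15.10: all other tangible goods → 8.75% → $1.32
Tablet $588.51: electronic goods → 10% → $58.85
Canned tomatoes $1.37: grocery items → 0% → $0.00
Orange juice (64 oz) $6.37: grocery items → 0% → $0.00
Dish soap $6.37: all other tangible goods → 8.75% → $0.56
AA batteries (8-pack) $14.07: all other tangible goods → 8.75% → $1.23
Laptop $1166.00: electronic goods → 10% → $116.60
External SSD (1 TB) $144.23: electronic goods → 10% → $14.42
Total tax = $1.32 + $58.85 + $0.56 + $1.23 + $116.60 + $14.42 = $192.98

$192.98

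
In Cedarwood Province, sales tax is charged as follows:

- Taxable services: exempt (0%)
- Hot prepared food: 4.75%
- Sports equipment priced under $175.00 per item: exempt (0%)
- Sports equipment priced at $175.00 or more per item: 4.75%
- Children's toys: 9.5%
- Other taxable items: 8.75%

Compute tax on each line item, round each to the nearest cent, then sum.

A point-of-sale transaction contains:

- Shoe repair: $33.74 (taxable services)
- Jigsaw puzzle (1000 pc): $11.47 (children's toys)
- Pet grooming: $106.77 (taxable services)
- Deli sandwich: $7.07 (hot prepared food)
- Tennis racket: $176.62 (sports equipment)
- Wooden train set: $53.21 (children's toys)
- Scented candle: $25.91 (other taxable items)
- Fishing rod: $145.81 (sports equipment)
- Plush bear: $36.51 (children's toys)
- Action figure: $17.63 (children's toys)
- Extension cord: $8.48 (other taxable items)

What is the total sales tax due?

$23.02

Shoe repair $33.74: taxable services → 0% → $0.00
Jigsaw puzzle (1000 pc) $11.47: children's toys → 9.5% → $1.09
Pet grooming $106.77: taxable services → 0% → $0.00
Deli sandwich $7.07: hot prepared food → 4.75% → $0.34
Tennis racket $176.62: sports equipment, $175.00 or more → 4.75% → $8.39
Wooden train set $53.21: children's toys → 9.5% → $5.05
Scented candle $25.91: other taxable items → 8.75% → $2.27
Fishing rod $145.81: sports equipment, under $175.00 → 0% → $0.00
Plush bear $36.51: children's toys → 9.5% → $3.47
Action figure $17.63: children's toys → 9.5% → $1.67
Extension cord $8.48: other taxable items → 8.75% → $0.74
Total tax = $1.09 + $0.34 + $8.39 + $5.05 + $2.27 + $3.47 + $1.67 + $0.74 = $23.02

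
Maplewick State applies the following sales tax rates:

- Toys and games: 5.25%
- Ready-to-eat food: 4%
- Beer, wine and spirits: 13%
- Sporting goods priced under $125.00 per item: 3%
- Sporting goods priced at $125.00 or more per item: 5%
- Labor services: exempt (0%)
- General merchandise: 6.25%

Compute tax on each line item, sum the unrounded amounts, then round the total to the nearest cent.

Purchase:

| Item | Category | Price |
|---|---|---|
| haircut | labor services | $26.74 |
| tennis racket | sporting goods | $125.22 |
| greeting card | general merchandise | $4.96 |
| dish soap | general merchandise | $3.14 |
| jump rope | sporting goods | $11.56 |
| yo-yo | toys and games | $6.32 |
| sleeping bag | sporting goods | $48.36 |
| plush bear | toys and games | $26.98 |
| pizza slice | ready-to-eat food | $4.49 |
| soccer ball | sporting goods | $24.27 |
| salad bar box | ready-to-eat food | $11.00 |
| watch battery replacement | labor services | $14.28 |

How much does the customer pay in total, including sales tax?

$318.98

Haircut $26.74: labor services → 0% → $0.00
Tennis racket $125.22: sporting goods, $125.00 or more → 5% → $6.261
Greeting card $4.96: general merchandise → 6.25% → $0.31
Dish soap $3.14: general merchandise → 6.25% → $0.19625
Jump rope $11.56: sporting goods, under $125.00 → 3% → $0.3468
Yo-yo $6.32: toys and games → 5.25% → $0.3318
Sleeping bag $48.36: sporting goods, under $125.00 → 3% → $1.4508
Plush bear $26.98: toys and games → 5.25% → $1.41645
Pizza slice $4.49: ready-to-eat food → 4% → $0.1796
Soccer ball $24.27: sporting goods, under $125.00 → 3% → $0.7281
Salad bar box $11.00: ready-to-eat food → 4% → $0.44
Watch battery replacement $14.28: labor services → 0% → $0.00
Subtotal = $307.32; unrounded tax = $11.6608 → $11.66; total due = $318.98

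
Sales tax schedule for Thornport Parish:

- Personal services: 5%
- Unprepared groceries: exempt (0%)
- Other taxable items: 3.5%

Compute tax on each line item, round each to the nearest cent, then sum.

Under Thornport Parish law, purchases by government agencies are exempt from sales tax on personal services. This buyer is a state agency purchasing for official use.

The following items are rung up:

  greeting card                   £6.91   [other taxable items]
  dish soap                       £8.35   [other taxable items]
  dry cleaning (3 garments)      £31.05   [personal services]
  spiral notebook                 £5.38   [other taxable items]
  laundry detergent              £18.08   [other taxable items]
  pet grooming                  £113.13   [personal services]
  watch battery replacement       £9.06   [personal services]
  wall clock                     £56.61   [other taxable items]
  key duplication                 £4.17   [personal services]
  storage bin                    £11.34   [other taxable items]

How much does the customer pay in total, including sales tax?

£267.81

Greeting card £6.91: other taxable items → 3.5% → £0.24
Dish soap £8.35: other taxable items → 3.5% → £0.29
Dry cleaning (3 garments) £31.05: personal services, buyer-exempt → 0% → £0.00
Spiral notebook £5.38: other taxable items → 3.5% → £0.19
Laundry detergent £18.08: other taxable items → 3.5% → £0.63
Pet grooming £113.13: personal services, buyer-exempt → 0% → £0.00
Watch battery replacement £9.06: personal services, buyer-exempt → 0% → £0.00
Wall clock £56.61: other taxable items → 3.5% → £1.98
Key duplication £4.17: personal services, buyer-exempt → 0% → £0.00
Storage bin £11.34: other taxable items → 3.5% → £0.40
Subtotal = £264.08; tax = £3.73; total due = £267.81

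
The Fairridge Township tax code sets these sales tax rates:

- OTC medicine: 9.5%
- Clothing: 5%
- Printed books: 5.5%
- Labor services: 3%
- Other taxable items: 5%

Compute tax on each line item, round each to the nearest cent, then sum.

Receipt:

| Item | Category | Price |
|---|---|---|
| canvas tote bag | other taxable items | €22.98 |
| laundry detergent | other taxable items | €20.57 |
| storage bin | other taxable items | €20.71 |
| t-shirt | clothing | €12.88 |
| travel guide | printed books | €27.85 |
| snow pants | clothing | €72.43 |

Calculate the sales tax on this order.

Canvas tote bag €22.98: other taxable items → 5% → €1.15
Laundry detergent €20.57: other taxable items → 5% → €1.03
Storage bin €20.71: other taxable items → 5% → €1.04
T-shirt €12.88: clothing → 5% → €0.64
Travel guide €27.85: printed books → 5.5% → €1.53
Snow pants €72.43: clothing → 5% → €3.62
Total tax = €1.15 + €1.03 + €1.04 + €0.64 + €1.53 + €3.62 = €9.01

€9.01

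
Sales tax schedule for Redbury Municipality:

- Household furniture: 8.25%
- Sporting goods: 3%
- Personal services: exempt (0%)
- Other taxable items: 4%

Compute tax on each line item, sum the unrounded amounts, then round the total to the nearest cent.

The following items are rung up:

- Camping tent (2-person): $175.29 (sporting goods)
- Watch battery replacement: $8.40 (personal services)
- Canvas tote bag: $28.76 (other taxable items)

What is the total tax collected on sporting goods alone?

Camping tent (2-person) $175.29: sporting goods → 3% → $5.2587
Tax on sporting goods: unrounded sum = $5.2587 → $5.26

$5.26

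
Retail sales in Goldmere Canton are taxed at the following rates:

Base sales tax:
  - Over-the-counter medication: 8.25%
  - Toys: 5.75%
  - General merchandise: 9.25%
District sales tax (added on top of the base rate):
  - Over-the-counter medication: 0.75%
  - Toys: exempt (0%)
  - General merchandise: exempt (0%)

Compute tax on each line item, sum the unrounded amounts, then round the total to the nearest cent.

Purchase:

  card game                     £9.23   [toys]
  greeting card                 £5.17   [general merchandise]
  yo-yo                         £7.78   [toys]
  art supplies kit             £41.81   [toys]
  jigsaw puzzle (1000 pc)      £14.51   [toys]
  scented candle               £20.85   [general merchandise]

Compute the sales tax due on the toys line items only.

£4.22

Card game £9.23: toys → 5.75% + 0% district = 5.75% → £0.530725
Yo-yo £7.78: toys → 5.75% + 0% district = 5.75% → £0.44735
Art supplies kit £41.81: toys → 5.75% + 0% district = 5.75% → £2.404075
Jigsaw puzzle (1000 pc) £14.51: toys → 5.75% + 0% district = 5.75% → £0.834325
Tax on toys: unrounded sum = £4.216475 → £4.22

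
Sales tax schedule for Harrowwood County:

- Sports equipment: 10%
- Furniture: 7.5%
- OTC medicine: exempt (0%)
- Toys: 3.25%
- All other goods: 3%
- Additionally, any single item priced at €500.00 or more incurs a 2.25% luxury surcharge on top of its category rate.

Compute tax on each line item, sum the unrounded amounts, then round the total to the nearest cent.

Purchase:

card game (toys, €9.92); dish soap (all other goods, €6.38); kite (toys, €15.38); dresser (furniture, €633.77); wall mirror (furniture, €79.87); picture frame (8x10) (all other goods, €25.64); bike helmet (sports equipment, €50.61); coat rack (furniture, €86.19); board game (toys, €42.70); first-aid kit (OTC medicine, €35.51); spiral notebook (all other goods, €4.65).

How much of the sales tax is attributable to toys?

Card game €9.92: toys → 3.25% → €0.3224
Kite €15.38: toys → 3.25% → €0.49985
Board game €42.70: toys → 3.25% → €1.38775
Tax on toys: unrounded sum = €2.21 → €2.21

€2.21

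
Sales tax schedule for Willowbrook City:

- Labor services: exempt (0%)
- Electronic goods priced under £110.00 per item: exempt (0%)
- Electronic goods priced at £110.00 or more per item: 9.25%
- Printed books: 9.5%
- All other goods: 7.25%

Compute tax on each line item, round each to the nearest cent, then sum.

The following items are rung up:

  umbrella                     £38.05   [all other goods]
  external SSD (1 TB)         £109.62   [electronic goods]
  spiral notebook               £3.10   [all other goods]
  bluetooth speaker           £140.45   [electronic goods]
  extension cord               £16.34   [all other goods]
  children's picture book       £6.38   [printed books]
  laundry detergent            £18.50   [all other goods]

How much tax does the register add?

Umbrella £38.05: all other goods → 7.25% → £2.76
External SSD (1 TB) £109.62: electronic goods, under £110.00 → 0% → £0.00
Spiral notebook £3.10: all other goods → 7.25% → £0.22
Bluetooth speaker £140.45: electronic goods, £110.00 or more → 9.25% → £12.99
Extension cord £16.34: all other goods → 7.25% → £1.18
Children's picture book £6.38: printed books → 9.5% → £0.61
Laundry detergent £18.50: all other goods → 7.25% → £1.34
Total tax = £2.76 + £0.22 + £12.99 + £1.18 + £0.61 + £1.34 = £19.10

£19.10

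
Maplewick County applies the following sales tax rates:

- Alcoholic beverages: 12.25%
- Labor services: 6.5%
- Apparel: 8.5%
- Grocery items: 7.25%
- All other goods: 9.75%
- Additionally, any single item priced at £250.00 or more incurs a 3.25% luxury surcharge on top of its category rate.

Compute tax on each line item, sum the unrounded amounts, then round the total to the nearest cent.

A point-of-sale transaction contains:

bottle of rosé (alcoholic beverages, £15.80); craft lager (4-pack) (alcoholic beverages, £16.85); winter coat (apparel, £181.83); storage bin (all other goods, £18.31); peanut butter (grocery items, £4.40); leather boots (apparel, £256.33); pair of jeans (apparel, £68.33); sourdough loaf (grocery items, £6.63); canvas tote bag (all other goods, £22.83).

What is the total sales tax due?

£60.19

Bottle of rosé £15.80: alcoholic beverages → 12.25% → £1.9355
Craft lager (4-pack) £16.85: alcoholic beverages → 12.25% → £2.064125
Winter coat £181.83: apparel → 8.5% → £15.45555
Storage bin £18.31: all other goods → 9.75% → £1.785225
Peanut butter £4.40: grocery items → 7.25% → £0.319
Leather boots £256.33: apparel → 8.5% + 3.25% surcharge = 11.75% → £30.118775
Pair of jeans £68.33: apparel → 8.5% → £5.80805
Sourdough loaf £6.63: grocery items → 7.25% → £0.480675
Canvas tote bag £22.83: all other goods → 9.75% → £2.225925
Unrounded tax sum = £60.192825 → £60.19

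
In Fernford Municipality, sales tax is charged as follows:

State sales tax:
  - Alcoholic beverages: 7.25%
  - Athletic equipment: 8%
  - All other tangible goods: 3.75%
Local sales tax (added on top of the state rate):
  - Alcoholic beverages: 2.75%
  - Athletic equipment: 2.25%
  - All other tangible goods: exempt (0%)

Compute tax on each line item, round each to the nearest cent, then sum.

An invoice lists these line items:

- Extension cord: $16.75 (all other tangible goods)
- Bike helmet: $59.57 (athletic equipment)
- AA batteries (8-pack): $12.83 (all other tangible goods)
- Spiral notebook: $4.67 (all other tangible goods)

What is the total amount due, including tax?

$101.22

Extension cord $16.75: all other tangible goods → 3.75% + 0% local = 3.75% → $0.63
Bike helmet $59.57: athletic equipment → 8% + 2.25% local = 10.25% → $6.11
AA batteries (8-pack) $12.83: all other tangible goods → 3.75% + 0% local = 3.75% → $0.48
Spiral notebook $4.67: all other tangible goods → 3.75% + 0% local = 3.75% → $0.18
Subtotal = $93.82; tax = $7.40; total due = $101.22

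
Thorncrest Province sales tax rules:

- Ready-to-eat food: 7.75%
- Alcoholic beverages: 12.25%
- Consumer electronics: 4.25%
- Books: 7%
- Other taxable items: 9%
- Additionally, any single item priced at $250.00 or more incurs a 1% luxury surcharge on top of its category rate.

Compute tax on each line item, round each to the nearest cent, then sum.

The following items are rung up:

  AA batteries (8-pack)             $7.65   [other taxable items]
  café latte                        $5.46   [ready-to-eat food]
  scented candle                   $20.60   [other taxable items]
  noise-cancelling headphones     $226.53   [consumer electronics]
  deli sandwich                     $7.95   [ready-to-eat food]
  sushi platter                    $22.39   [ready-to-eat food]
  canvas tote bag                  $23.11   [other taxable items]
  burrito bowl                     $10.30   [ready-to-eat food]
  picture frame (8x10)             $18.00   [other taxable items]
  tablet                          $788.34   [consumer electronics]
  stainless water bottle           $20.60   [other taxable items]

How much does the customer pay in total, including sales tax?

$1213.62

AA batteries (8-pack) $7.65: other taxable items → 9% → $0.69
Café latte $5.46: ready-to-eat food → 7.75% → $0.42
Scented candle $20.60: other taxable items → 9% → $1.85
Noise-cancelling headphones $226.53: consumer electronics → 4.25% → $9.63
Deli sandwich $7.95: ready-to-eat food → 7.75% → $0.62
Sushi platter $22.39: ready-to-eat food → 7.75% → $1.74
Canvas tote bag $23.11: other taxable items → 9% → $2.08
Burrito bowl $10.30: ready-to-eat food → 7.75% → $0.80
Picture frame (8x10) $18.00: other taxable items → 9% → $1.62
Tablet $788.34: consumer electronics → 4.25% + 1% surcharge = 5.25% → $41.39
Stainless water bottle $20.60: other taxable items → 9% → $1.85
Subtotal = $1150.93; tax = $62.69; total due = $1213.62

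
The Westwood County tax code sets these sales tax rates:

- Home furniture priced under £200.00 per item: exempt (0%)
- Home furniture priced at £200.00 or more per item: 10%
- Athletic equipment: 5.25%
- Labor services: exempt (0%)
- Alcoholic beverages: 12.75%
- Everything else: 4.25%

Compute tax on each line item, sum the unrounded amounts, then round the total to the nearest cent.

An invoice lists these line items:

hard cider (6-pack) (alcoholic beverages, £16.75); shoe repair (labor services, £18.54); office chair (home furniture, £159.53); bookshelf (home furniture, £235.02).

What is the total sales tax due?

Hard cider (6-pack) £16.75: alcoholic beverages → 12.75% → £2.135625
Shoe repair £18.54: labor services → 0% → £0.00
Office chair £159.53: home furniture, under £200.00 → 0% → £0.00
Bookshelf £235.02: home furniture, £200.00 or more → 10% → £23.502
Unrounded tax sum = £25.637625 → £25.64

£25.64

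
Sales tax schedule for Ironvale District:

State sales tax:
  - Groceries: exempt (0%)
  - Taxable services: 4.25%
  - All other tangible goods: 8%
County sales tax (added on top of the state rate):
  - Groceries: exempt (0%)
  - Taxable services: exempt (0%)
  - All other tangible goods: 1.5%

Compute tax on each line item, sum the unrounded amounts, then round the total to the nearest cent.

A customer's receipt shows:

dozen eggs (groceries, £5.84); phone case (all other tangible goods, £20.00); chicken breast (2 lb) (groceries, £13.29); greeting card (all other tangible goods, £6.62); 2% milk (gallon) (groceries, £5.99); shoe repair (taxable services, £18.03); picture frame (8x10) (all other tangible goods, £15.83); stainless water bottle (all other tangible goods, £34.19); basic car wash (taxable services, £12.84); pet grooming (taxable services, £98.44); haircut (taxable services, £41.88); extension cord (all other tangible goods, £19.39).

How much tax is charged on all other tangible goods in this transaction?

£9.12

Phone case £20.00: all other tangible goods → 8% + 1.5% county = 9.5% → £1.90
Greeting card £6.62: all other tangible goods → 8% + 1.5% county = 9.5% → £0.6289
Picture frame (8x10) £15.83: all other tangible goods → 8% + 1.5% county = 9.5% → £1.50385
Stainless water bottle £34.19: all other tangible goods → 8% + 1.5% county = 9.5% → £3.24805
Extension cord £19.39: all other tangible goods → 8% + 1.5% county = 9.5% → £1.84205
Tax on all other tangible goods: unrounded sum = £9.12285 → £9.12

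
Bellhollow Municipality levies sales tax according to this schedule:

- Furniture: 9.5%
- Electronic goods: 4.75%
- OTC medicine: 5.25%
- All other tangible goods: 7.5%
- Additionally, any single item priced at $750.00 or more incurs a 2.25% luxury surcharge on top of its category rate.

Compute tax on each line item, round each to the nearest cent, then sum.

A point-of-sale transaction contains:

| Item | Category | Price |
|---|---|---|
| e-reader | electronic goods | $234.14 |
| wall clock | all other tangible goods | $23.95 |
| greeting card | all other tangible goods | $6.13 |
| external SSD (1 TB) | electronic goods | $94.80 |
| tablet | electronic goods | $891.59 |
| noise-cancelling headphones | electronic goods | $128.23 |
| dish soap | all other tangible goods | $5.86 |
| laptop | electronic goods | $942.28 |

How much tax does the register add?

$152.78

E-reader $234.14: electronic goods → 4.75% → $11.12
Wall clock $23.95: all other tangible goods → 7.5% → $1.80
Greeting card $6.13: all other tangible goods → 7.5% → $0.46
External SSD (1 TB) $94.80: electronic goods → 4.75% → $4.50
Tablet $891.59: electronic goods → 4.75% + 2.25% surcharge = 7% → $62.41
Noise-cancelling headphones $128.23: electronic goods → 4.75% → $6.09
Dish soap $5.86: all other tangible goods → 7.5% → $0.44
Laptop $942.28: electronic goods → 4.75% + 2.25% surcharge = 7% → $65.96
Total tax = $11.12 + $1.80 + $0.46 + $4.50 + $62.41 + $6.09 + $0.44 + $65.96 = $152.78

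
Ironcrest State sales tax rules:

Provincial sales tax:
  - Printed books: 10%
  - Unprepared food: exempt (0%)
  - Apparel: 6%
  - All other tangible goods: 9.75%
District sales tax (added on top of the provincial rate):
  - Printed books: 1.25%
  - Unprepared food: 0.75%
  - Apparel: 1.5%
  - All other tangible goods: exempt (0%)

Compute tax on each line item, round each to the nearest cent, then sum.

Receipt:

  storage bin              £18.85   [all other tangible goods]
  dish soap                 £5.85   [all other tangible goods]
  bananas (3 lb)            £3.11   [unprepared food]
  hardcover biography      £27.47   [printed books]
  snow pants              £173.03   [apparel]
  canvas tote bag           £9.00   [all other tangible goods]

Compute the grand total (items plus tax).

Storage bin £18.85: all other tangible goods → 9.75% + 0% district = 9.75% → £1.84
Dish soap £5.85: all other tangible goods → 9.75% + 0% district = 9.75% → £0.57
Bananas (3 lb) £3.11: unprepared food → 0% + 0.75% district = 0.75% → £0.02
Hardcover biography £27.47: printed books → 10% + 1.25% district = 11.25% → £3.09
Snow pants £173.03: apparel → 6% + 1.5% district = 7.5% → £12.98
Canvas tote bag £9.00: all other tangible goods → 9.75% + 0% district = 9.75% → £0.88
Subtotal = £237.31; tax = £19.38; total due = £256.69

£256.69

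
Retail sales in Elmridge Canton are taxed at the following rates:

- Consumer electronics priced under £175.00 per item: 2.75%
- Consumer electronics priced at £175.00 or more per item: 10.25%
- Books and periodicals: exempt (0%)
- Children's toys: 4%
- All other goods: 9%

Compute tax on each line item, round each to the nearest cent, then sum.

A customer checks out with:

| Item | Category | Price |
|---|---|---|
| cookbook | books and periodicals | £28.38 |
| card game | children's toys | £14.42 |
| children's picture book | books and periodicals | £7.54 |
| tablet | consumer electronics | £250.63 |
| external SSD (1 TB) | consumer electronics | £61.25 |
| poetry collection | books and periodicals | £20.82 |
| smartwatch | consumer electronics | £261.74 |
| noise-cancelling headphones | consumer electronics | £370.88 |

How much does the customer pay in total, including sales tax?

£1108.46

Cookbook £28.38: books and periodicals → 0% → £0.00
Card game £14.42: children's toys → 4% → £0.58
Children's picture book £7.54: books and periodicals → 0% → £0.00
Tablet £250.63: consumer electronics, £175.00 or more → 10.25% → £25.69
External SSD (1 TB) £61.25: consumer electronics, under £175.00 → 2.75% → £1.68
Poetry collection £20.82: books and periodicals → 0% → £0.00
Smartwatch £261.74: consumer electronics, £175.00 or more → 10.25% → £26.83
Noise-cancelling headphones £370.88: consumer electronics, £175.00 or more → 10.25% → £38.02
Subtotal = £1015.66; tax = £92.80; total due = £1108.46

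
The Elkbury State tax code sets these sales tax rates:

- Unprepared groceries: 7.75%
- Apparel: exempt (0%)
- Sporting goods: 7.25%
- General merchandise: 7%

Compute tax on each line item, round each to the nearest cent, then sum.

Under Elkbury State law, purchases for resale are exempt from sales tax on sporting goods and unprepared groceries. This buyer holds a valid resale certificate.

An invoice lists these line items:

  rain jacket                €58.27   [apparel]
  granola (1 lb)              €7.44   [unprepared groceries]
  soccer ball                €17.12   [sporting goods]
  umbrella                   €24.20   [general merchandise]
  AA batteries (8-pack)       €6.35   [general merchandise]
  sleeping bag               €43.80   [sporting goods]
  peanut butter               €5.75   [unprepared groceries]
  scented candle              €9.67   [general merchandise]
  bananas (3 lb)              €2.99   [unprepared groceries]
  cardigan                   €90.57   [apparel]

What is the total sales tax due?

Rain jacket €58.27: apparel → 0% → €0.00
Granola (1 lb) €7.44: unprepared groceries, buyer-exempt → 0% → €0.00
Soccer ball €17.12: sporting goods, buyer-exempt → 0% → €0.00
Umbrella €24.20: general merchandise → 7% → €1.69
AA batteries (8-pack) €6.35: general merchandise → 7% → €0.44
Sleeping bag €43.80: sporting goods, buyer-exempt → 0% → €0.00
Peanut butter €5.75: unprepared groceries, buyer-exempt → 0% → €0.00
Scented candle €9.67: general merchandise → 7% → €0.68
Bananas (3 lb) €2.99: unprepared groceries, buyer-exempt → 0% → €0.00
Cardigan €90.57: apparel → 0% → €0.00
Total tax = €1.69 + €0.44 + €0.68 = €2.81

€2.81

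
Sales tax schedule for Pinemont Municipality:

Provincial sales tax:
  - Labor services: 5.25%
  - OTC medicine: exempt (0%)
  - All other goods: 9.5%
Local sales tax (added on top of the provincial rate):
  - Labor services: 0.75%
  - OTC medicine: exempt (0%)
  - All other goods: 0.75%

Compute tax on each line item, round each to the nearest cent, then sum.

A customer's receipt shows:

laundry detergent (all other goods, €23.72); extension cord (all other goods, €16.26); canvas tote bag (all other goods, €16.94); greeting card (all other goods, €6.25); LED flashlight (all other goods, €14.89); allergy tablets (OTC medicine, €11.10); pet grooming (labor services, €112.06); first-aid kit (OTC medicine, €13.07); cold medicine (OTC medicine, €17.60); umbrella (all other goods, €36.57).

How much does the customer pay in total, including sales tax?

€286.94

Laundry detergent €23.72: all other goods → 9.5% + 0.75% local = 10.25% → €2.43
Extension cord €16.26: all other goods → 9.5% + 0.75% local = 10.25% → €1.67
Canvas tote bag €16.94: all other goods → 9.5% + 0.75% local = 10.25% → €1.74
Greeting card €6.25: all other goods → 9.5% + 0.75% local = 10.25% → €0.64
LED flashlight €14.89: all other goods → 9.5% + 0.75% local = 10.25% → €1.53
Allergy tablets €11.10: OTC medicine → 0% + 0% local = 0% → €0.00
Pet grooming €112.06: labor services → 5.25% + 0.75% local = 6% → €6.72
First-aid kit €13.07: OTC medicine → 0% + 0% local = 0% → €0.00
Cold medicine €17.60: OTC medicine → 0% + 0% local = 0% → €0.00
Umbrella €36.57: all other goods → 9.5% + 0.75% local = 10.25% → €3.75
Subtotal = €268.46; tax = €18.48; total due = €286.94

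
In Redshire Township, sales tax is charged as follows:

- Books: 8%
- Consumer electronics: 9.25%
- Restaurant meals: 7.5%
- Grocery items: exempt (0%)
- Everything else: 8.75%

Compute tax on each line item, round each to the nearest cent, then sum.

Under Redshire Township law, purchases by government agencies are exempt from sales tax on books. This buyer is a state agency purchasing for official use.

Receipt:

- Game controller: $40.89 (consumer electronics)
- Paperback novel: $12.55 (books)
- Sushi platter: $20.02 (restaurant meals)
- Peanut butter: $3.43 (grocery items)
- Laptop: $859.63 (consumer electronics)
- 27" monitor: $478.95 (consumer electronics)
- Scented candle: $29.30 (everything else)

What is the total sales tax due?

$131.66

Game controller $40.89: consumer electronics → 9.25% → $3.78
Paperback novel $12.55: books, buyer-exempt → 0% → $0.00
Sushi platter $20.02: restaurant meals → 7.5% → $1.50
Peanut butter $3.43: grocery items → 0% → $0.00
Laptop $859.63: consumer electronics → 9.25% → $79.52
27" monitor $478.95: consumer electronics → 9.25% → $44.30
Scented candle $29.30: everything else → 8.75% → $2.56
Total tax = $3.78 + $1.50 + $79.52 + $44.30 + $2.56 = $131.66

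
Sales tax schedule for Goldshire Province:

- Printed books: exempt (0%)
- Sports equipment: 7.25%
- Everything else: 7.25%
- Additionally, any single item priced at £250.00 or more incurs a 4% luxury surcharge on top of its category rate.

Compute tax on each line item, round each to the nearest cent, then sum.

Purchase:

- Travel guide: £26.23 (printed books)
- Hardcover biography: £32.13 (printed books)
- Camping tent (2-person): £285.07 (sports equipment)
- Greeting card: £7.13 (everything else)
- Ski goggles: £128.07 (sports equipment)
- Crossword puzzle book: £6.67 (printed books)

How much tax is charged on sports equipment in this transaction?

Camping tent (2-person) £285.07: sports equipment → 7.25% + 4% surcharge = 11.25% → £32.07
Ski goggles £128.07: sports equipment → 7.25% → £9.29
Tax on sports equipment = £32.07 + £9.29 = £41.36

£41.36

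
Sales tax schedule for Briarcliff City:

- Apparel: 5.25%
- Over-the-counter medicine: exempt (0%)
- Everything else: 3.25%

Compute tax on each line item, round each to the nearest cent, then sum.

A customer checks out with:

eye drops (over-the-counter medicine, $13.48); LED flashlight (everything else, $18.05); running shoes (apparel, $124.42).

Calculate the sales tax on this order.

$7.12

Eye drops $13.48: over-the-counter medicine → 0% → $0.00
LED flashlight $18.05: everything else → 3.25% → $0.59
Running shoes $124.42: apparel → 5.25% → $6.53
Total tax = $0.59 + $6.53 = $7.12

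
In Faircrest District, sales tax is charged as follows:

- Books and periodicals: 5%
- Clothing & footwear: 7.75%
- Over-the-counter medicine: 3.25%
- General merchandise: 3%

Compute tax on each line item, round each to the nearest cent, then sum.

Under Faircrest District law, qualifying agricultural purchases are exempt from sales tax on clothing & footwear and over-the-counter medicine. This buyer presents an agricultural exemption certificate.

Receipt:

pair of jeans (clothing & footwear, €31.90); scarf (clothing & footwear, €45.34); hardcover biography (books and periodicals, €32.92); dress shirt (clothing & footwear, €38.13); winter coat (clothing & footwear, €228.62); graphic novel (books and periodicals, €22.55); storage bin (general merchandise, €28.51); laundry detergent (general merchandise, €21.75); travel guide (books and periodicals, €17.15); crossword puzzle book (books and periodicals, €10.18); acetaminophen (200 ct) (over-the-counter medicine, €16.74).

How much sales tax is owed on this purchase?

Pair of jeans €31.90: clothing & footwear, buyer-exempt → 0% → €0.00
Scarf €45.34: clothing & footwear, buyer-exempt → 0% → €0.00
Hardcover biography €32.92: books and periodicals → 5% → €1.65
Dress shirt €38.13: clothing & footwear, buyer-exempt → 0% → €0.00
Winter coat €228.62: clothing & footwear, buyer-exempt → 0% → €0.00
Graphic novel €22.55: books and periodicals → 5% → €1.13
Storage bin €28.51: general merchandise → 3% → €0.86
Laundry detergent €21.75: general merchandise → 3% → €0.65
Travel guide €17.15: books and periodicals → 5% → €0.86
Crossword puzzle book €10.18: books and periodicals → 5% → €0.51
Acetaminophen (200 ct) €16.74: over-the-counter medicine, buyer-exempt → 0% → €0.00
Total tax = €1.65 + €1.13 + €0.86 + €0.65 + €0.86 + €0.51 = €5.66

€5.66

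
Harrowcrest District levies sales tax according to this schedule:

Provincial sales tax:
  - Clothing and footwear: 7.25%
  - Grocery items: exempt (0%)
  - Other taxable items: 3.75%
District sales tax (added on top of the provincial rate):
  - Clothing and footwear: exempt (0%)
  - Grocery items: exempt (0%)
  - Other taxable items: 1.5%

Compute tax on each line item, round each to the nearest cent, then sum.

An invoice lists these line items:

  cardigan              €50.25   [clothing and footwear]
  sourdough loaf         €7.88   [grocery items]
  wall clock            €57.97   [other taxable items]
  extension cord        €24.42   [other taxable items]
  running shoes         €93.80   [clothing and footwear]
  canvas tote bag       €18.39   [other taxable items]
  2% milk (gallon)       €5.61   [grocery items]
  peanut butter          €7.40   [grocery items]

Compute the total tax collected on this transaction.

€15.73

Cardigan €50.25: clothing and footwear → 7.25% + 0% district = 7.25% → €3.64
Sourdough loaf €7.88: grocery items → 0% + 0% district = 0% → €0.00
Wall clock €57.97: other taxable items → 3.75% + 1.5% district = 5.25% → €3.04
Extension cord €24.42: other taxable items → 3.75% + 1.5% district = 5.25% → €1.28
Running shoes €93.80: clothing and footwear → 7.25% + 0% district = 7.25% → €6.80
Canvas tote bag €18.39: other taxable items → 3.75% + 1.5% district = 5.25% → €0.97
2% milk (gallon) €5.61: grocery items → 0% + 0% district = 0% → €0.00
Peanut butter €7.40: grocery items → 0% + 0% district = 0% → €0.00
Total tax = €3.64 + €3.04 + €1.28 + €6.80 + €0.97 = €15.73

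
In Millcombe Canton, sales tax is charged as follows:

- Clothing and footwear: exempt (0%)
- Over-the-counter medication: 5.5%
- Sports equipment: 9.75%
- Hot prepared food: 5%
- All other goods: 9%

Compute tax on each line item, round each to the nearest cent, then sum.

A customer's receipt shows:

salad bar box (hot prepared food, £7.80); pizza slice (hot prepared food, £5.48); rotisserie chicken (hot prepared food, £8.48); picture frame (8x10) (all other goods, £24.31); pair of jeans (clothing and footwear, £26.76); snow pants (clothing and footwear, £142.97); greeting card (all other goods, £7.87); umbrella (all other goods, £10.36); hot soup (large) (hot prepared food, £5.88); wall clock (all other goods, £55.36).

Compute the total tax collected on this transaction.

Salad bar box £7.80: hot prepared food → 5% → £0.39
Pizza slice £5.48: hot prepared food → 5% → £0.27
Rotisserie chicken £8.48: hot prepared food → 5% → £0.42
Picture frame (8x10) £24.31: all other goods → 9% → £2.19
Pair of jeans £26.76: clothing and footwear → 0% → £0.00
Snow pants £142.97: clothing and footwear → 0% → £0.00
Greeting card £7.87: all other goods → 9% → £0.71
Umbrella £10.36: all other goods → 9% → £0.93
Hot soup (large) £5.88: hot prepared food → 5% → £0.29
Wall clock £55.36: all other goods → 9% → £4.98
Total tax = £0.39 + £0.27 + £0.42 + £2.19 + £0.71 + £0.93 + £0.29 + £4.98 = £10.18

£10.18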